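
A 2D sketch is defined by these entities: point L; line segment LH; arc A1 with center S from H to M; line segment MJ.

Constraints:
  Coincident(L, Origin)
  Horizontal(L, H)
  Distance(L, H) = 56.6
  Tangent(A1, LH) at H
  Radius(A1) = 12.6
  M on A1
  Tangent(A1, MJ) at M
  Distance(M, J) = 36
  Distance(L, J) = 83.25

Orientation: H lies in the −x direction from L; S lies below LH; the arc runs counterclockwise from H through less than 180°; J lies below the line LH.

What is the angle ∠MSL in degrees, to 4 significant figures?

170.7°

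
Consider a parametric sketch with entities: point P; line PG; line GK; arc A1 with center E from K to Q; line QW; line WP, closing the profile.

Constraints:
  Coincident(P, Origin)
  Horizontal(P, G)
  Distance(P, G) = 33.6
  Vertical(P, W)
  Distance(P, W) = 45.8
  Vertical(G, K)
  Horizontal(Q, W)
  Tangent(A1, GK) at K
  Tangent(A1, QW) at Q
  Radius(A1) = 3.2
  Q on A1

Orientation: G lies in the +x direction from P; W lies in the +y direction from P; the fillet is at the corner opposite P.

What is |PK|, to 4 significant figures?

54.26

P is at the origin; P and G share the same y with |PG| = 33.6 and G on the +x side, so G = (33.60, 0.000). P and W share the same x with |PW| = 45.8 and W on the +y side, so W = (0.000, 45.80). The virtual corner opposite P is at (33.60, 45.80). Since A1 is tangent to GK there, EK ⟂ GK and the tangent condition forces EQ to be normal to QW, with radius 3.2, so the center E sits 3.2 in from both sides at E = (30.40, 42.60). That places the tangent points at K = (33.60, 42.60) on GK and Q = (30.40, 45.80) on QW. Then |PK| = |K − P| = 54.26.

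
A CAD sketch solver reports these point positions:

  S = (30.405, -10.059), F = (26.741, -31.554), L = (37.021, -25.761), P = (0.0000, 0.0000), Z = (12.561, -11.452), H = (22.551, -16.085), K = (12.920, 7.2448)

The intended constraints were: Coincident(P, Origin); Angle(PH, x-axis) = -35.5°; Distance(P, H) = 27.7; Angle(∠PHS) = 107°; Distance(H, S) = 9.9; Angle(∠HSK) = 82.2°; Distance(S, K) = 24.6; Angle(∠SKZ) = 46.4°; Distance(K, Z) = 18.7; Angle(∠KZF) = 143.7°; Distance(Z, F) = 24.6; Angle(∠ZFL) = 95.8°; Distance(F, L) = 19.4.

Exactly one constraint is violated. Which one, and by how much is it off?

Distance(F, L) = 19.4 — off by 7.60.

P = (0.00, 0.00) ✓; PH at -35.50° ✓; |PH| = 27.70 ✓; ∠PHS = 107.0° ✓; |HS| = 9.899 ✓; ∠HSK = 82.20° ✓; |SK| = 24.60 ✓; ∠SKZ = 46.40° ✓; |KZ| = 18.70 ✓; ∠KZF = 143.7° ✓; |ZF| = 24.60 ✓; ∠ZFL = 95.80° ✓; |FL| = 11.80 ✗.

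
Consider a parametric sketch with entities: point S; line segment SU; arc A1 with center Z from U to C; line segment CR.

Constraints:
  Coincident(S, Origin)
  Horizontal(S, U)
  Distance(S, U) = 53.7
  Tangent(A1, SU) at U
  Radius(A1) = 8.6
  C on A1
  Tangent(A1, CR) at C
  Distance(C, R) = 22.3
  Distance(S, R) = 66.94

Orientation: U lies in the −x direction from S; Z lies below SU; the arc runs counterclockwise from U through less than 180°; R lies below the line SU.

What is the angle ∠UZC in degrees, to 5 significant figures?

98.705°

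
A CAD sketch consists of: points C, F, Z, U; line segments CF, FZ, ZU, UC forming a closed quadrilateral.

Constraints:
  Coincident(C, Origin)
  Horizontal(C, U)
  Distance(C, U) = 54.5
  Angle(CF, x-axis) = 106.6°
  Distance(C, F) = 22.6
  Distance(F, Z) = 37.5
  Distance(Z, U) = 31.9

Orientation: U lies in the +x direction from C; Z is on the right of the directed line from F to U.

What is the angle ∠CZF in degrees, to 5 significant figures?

34.086°

C is at the origin; CU is horizontal with |CU| = 54.5 and U in +x, so U = (54.5, 0). CF runs at 106.6° with |CF| = 22.6, so F = (-6.4566, 21.658). Z is determined by |FZ| = 37.5 and |ZU| = 31.9 together: it lies at the intersection of circle(F, 37.5) and circle(U, 31.9). With |FU| = 64.690, the foot of the radical line on FU is 35.349 from F and the perpendicular offset is √(37.5² − 35.349²) = 12.519. Taking the right-of-FU solution: Z = (22.661, -1.9727).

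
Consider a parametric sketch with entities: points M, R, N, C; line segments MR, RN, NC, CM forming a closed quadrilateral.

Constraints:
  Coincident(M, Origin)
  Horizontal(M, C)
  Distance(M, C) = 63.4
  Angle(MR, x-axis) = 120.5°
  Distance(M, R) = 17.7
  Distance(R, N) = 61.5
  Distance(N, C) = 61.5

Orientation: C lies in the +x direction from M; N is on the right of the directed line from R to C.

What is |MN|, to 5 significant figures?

43.911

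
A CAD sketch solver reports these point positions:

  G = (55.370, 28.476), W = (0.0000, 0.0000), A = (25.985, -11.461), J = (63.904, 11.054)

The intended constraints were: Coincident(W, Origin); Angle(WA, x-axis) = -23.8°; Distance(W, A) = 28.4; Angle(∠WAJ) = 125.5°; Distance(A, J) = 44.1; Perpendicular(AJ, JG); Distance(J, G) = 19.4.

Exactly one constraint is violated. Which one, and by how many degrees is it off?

Perpendicular(AJ, JG) — off by 4.60°.

W = (0.00, 0.00) ✓; WA at -23.80° ✓; |WA| = 28.40 ✓; ∠WAJ = 125.5° ✓; |AJ| = 44.10 ✓; ∠(AJ, JG) = 85.40° ✗; |JG| = 19.40 ✓.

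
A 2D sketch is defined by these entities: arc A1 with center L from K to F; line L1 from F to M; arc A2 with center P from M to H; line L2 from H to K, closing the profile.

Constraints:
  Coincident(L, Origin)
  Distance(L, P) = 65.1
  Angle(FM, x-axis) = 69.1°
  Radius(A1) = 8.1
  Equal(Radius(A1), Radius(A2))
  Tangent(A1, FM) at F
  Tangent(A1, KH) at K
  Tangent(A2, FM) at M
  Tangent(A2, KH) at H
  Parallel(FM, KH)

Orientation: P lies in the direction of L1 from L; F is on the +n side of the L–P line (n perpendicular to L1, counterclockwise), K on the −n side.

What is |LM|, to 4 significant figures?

65.60

The slot axis is L1's direction at 69.1°, so u = (cos 69.1°, sin 69.1°) = (0.3567, 0.9342) and n = (−sin 69.1°, cos 69.1°) = (-0.9342, 0.3567). L is at the origin and P lies 65.1 along u from L, so P = 65.1·u = (23.22, 60.82). Tangency of A1 to both parallel lines with radius 8.1 puts F and K at L ± 8.1·n: F = (-7.567, 2.890), K = (7.567, -2.890). Equal radii place M and H the same way about P: M = P + 8.1·n = (15.66, 63.71), H = P − 8.1·n = (30.79, 57.93). Then |LM| = |M − L| = 65.60.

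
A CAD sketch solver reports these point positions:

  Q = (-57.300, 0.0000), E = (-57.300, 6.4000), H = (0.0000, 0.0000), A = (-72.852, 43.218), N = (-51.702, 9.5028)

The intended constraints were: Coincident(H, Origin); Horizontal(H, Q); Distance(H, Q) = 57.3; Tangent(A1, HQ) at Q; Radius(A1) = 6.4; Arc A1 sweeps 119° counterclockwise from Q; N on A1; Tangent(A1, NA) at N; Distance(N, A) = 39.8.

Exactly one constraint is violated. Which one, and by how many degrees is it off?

Tangent(A1, NA) at N — off by 3.10°.

H = (0.00, 0.00) ✓; H.y = 0.00, Q.y = 0.00 ✓; |HQ| = 57.30 ✓; ∠(EQ, QH) = 90.00° ✓; |EQ| = 6.400 ✓; bearing(E→N) − bearing(E→Q) = 119.0° ✓; |EN| = 6.400 ✓; ∠(EN, NA) = 86.90° ✗; |NA| = 39.80 ✓.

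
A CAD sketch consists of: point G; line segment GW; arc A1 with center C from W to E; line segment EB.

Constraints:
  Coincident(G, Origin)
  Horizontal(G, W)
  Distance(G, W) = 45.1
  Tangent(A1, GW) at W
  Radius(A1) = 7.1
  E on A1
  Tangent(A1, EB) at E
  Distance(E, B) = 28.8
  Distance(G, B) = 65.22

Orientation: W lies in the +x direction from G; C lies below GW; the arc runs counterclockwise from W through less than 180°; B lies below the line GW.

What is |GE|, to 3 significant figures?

40.7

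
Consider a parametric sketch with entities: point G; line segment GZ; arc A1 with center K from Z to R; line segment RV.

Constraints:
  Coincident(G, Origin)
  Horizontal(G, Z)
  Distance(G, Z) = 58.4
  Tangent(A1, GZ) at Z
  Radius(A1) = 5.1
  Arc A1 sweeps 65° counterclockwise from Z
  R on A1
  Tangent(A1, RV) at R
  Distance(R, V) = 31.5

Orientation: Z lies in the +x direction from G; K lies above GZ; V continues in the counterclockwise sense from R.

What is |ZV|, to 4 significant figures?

36.24

G is at the origin; GZ is horizontal with |GZ| = 58.4 and Z on the +x side, so Z = (58.40, 0.000). Since A1 is tangent to GZ there, KZ ⟂ GZ, so K = Z + (0, 5.1) = (58.40, 5.100). On A1, Z sits at bearing -90° from K; a 65° counterclockwise sweep puts R at bearing -25°, so R = K + 5.1·(cos -25°, sin -25°) = (63.02, 2.945). The tangent condition forces KR to be normal to RV, so RV runs along (−sin -25°, cos -25°); with |RV| = 31.5, V = (76.33, 31.49). Then |ZV| = |V − Z| = 36.24.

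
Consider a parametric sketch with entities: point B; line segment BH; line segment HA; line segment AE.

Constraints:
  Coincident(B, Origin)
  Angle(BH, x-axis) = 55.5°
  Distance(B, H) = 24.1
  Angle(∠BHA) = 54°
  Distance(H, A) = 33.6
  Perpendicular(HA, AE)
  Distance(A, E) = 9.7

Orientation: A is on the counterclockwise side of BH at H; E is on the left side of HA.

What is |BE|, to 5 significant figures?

21.764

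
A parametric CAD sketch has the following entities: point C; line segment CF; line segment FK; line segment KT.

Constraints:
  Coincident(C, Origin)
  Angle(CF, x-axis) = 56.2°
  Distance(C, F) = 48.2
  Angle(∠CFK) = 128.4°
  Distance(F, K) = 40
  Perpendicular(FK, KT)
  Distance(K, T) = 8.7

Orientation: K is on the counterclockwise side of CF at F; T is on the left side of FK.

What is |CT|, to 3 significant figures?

75.7

∠CFK = 128.4°, so FK runs at 56.2° + (180° − 128.4°) = 108° from the x-axis; with |FK| = 40.0, K = F + 40.0·(cos 108°, sin 108°) = (14.6, 78.1). The perpendicularity gives KT at right angles to FK; with |KT| = 8.7 on the left of FK, T = K + 8.7·(-0.952, -0.306) = (6.30, 75.5). Then |CT| = |T − C| = 75.7.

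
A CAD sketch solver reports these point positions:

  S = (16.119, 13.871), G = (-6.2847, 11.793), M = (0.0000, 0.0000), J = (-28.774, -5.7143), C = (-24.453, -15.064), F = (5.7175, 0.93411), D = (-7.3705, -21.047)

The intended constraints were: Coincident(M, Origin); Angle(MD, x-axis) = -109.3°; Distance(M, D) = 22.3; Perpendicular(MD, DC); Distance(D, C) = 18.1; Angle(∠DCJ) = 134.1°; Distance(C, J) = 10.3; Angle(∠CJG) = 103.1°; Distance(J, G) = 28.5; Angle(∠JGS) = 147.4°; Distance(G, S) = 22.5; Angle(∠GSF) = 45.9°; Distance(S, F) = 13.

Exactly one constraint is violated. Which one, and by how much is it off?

Distance(S, F) = 13 — off by 3.60.

M = (0.00, 0.00) ✓; MD at -109.3° ✓; |MD| = 22.30 ✓; ∠(MD, DC) = 90.00° ✓; |DC| = 18.10 ✓; ∠DCJ = 134.1° ✓; |CJ| = 10.30 ✓; ∠CJG = 103.1° ✓; |JG| = 28.50 ✓; ∠JGS = 147.4° ✓; |GS| = 22.50 ✓; ∠GSF = 45.90° ✓; |SF| = 16.60 ✗.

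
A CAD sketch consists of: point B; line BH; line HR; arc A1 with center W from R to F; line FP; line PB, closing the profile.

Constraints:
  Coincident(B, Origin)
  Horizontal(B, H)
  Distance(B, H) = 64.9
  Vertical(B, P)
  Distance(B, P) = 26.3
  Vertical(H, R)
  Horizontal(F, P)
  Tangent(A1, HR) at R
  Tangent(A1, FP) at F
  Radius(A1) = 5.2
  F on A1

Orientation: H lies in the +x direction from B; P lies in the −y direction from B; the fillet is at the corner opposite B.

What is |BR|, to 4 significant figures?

68.24

B is at the origin; B and H share the same y with |BH| = 64.9 and H on the +x side, so H = (64.90, 0.000). B and P share the same x with |BP| = 26.3 and P on the −y side, so P = (0.000, -26.30). The virtual corner opposite B is at (64.90, -26.30). Since A1 is tangent to HR there, WR ⟂ HR and since A1 is tangent to FP there, WF ⟂ FP, with radius 5.2, so the center W sits 5.2 in from both sides at W = (59.70, -21.10). That places the tangent points at R = (64.90, -21.10) on HR and F = (59.70, -26.30) on FP. Then |BR| = |R − B| = 68.24.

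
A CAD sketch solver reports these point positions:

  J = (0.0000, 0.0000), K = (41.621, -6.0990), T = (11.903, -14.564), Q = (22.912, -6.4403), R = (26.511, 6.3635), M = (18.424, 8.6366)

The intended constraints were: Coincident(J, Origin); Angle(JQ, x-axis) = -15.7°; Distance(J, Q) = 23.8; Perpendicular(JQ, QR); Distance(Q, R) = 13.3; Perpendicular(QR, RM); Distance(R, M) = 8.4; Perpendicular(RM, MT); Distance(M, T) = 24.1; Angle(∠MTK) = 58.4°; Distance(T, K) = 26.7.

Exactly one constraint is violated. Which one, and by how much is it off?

Distance(T, K) = 26.7 — off by 4.20.

J = (0.00, 0.00) ✓; JQ at -15.70° ✓; |JQ| = 23.80 ✓; ∠(JQ, QR) = 90.00° ✓; |QR| = 13.30 ✓; ∠(QR, RM) = 90.00° ✓; |RM| = 8.400 ✓; ∠(RM, MT) = 90.00° ✓; |MT| = 24.10 ✓; ∠MTK = 58.40° ✓; |TK| = 30.90 ✗.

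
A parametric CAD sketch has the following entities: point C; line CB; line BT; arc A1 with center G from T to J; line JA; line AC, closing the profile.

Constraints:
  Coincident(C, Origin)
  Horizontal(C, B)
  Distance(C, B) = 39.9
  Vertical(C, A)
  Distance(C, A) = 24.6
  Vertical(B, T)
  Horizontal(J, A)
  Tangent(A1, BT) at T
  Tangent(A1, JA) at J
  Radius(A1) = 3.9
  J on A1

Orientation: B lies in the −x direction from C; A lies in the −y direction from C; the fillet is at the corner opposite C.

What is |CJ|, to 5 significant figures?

43.602

The virtual corner opposite C is at (-39.900, -24.600). The tangent condition forces GT to be normal to BT and A1 meets JA tangentially, so GJ is at right angles to JA, with radius 3.9, so the center G sits 3.9 in from both sides at G = (-36.000, -20.700). That places the tangent points at T = (-39.900, -20.700) on BT and J = (-36.000, -24.600) on JA. Then |CJ| = |J − C| = 43.602.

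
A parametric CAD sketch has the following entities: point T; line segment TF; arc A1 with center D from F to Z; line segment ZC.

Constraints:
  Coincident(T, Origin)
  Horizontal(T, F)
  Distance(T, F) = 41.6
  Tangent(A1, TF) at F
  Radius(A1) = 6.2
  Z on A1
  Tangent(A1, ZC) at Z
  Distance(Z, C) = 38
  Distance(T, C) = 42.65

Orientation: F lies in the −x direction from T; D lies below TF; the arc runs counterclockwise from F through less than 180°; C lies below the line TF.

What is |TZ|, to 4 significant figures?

47.24

Checks: T = (0.00, 0.00) ✓; |DZ| = 6.200 ✓; ∠(DZ, ZC) = 90.00° ✓; |ZC| = 38.00 ✓; |TC| = 42.65 ✓.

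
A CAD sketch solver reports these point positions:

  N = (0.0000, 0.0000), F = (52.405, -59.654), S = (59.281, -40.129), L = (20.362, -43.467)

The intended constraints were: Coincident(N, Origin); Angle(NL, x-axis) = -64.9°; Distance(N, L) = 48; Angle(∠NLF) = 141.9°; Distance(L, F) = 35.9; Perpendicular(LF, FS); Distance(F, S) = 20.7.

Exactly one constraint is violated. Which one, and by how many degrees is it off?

Perpendicular(LF, FS) — off by 7.40°.

N = (0.00, 0.00) ✓; NL at -64.90° ✓; |NL| = 48.00 ✓; ∠NLF = 141.9° ✓; |LF| = 35.90 ✓; ∠(LF, FS) = 97.40° ✗; |FS| = 20.70 ✓.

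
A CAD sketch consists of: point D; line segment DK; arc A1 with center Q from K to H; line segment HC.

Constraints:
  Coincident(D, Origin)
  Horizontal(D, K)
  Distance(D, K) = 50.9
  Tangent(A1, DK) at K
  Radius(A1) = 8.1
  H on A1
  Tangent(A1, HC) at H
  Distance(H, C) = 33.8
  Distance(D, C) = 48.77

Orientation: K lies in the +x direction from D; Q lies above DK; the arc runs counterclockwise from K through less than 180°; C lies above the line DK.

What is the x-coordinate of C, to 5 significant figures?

31.693

Checks: D = (0.00, 0.00) ✓; D.y = 0.00, K.y = 0.00 ✓; |QH| = 8.100 ✓; ∠(QH, HC) = 90.00° ✓; |HC| = 33.80 ✓; |DC| = 48.77 ✓.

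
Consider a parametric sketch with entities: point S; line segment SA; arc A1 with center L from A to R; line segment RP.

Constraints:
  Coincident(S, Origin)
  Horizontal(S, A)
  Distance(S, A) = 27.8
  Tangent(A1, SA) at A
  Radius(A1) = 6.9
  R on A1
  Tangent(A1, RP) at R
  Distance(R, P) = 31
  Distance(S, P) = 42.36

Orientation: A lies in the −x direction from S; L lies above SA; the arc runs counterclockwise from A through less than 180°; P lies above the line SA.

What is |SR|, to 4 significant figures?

21.92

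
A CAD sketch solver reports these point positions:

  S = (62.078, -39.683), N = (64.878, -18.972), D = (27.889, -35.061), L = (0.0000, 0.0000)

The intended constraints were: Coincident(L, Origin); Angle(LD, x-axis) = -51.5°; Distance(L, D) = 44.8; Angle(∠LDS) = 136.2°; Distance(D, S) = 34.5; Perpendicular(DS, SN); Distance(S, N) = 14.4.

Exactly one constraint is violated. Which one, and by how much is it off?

Distance(S, N) = 14.4 — off by 6.50.

L = (0.00, 0.00) ✓; LD at -51.50° ✓; |LD| = 44.80 ✓; ∠LDS = 136.2° ✓; |DS| = 34.50 ✓; ∠(DS, SN) = 90.00° ✓; |SN| = 20.90 ✗.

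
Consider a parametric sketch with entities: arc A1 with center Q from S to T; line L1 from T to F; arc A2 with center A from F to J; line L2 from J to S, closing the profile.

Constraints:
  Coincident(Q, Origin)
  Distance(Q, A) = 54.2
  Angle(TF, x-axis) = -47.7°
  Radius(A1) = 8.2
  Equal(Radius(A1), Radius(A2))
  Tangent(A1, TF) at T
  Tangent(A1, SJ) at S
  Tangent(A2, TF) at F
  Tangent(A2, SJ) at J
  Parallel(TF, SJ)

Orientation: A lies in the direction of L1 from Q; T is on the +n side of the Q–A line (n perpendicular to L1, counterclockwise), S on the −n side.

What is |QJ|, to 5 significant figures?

54.817

The slot axis is L1's direction at -47.7°, so u = (cos -47.7°, sin -47.7°) = (0.67301, -0.73963) and n = (−sin -47.7°, cos -47.7°) = (0.73963, 0.67301). Q is at the origin and A lies 54.2 along u from Q, so A = 54.2·u = (36.477, -40.088). Tangency of A1 to both parallel lines with radius 8.2 puts T and S at Q ± 8.2·n: T = (6.0650, 5.5187), S = (-6.0650, -5.5187). Equal radii place F and J the same way about A: F = A + 8.2·n = (42.542, -34.569), J = A − 8.2·n = (30.412, -45.607). Then |QJ| = |J − Q| = 54.817.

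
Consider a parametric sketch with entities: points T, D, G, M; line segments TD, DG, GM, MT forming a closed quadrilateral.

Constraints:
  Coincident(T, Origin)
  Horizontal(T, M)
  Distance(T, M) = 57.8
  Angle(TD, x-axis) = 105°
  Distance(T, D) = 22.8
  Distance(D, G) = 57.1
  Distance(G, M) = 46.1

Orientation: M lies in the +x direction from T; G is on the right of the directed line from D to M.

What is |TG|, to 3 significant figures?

35.3

T is at the origin; T and M share the same y with |TM| = 57.8 and M in +x, so M = (57.8, 0). TD runs at 105.0° with |TD| = 22.8, so D = (-5.90, 22.0). G is determined by |DG| = 57.1 and |GM| = 46.1 together: it lies at the intersection of circle(D, 57.1) and circle(M, 46.1). With |DM| = 67.4, the foot of the radical line on DM is 42.1 from D and the perpendicular offset is √(57.1² − 42.1²) = 38.6. Taking the right-of-DM solution: G = (21.3, -28.2).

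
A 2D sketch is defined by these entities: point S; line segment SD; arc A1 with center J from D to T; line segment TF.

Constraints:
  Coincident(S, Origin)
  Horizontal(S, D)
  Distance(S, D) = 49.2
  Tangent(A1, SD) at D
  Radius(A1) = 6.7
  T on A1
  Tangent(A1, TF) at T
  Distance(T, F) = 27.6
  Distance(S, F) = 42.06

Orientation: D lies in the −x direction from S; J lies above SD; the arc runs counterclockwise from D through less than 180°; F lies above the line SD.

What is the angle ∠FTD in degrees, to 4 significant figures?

148.2°

S is at the origin; S and D share the same y with |SD| = 49.2 and D on the −x side, so D = (-49.20, 0.000). A1 meets SD tangentially, so JD is at right angles to SD, so J = D + (0, 6.7) = (-49.20, 6.700). Since JT ⟂ TF (tangency), |JF| = √(6.7² + 27.6²) = 28.40 regardless of where T sits on A1. So F lies on both circle(S, 42.06) and circle(J, 28.40); the above-SD intersection is F = (-30.96, 28.47). T is the foot of the tangent from F: T = (-43.19, 3.730).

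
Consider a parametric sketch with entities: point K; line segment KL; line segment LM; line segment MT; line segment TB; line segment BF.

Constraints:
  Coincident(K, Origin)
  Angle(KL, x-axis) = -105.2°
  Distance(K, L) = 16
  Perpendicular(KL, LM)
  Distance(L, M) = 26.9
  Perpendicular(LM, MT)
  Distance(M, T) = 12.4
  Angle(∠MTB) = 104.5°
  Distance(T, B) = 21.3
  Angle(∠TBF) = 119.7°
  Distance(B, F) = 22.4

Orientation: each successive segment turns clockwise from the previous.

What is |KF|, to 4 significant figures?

17.10

K is at the origin; KL runs at -105.2° with length 16.0, so L = (-4.195, -15.44). KL ⟂ LM, so LM runs at 164.8°; with |LM| = 26.9, M = (-30.15, -8.387). The perpendicularity gives MT at right angles to LM, so MT runs at 74.80°; with |MT| = 12.4, T = (-26.90, 3.579). ∠MTB = 104.5° gives TB at -0.7000° from the x-axis; with |TB| = 21.3, B = (-5.604, 3.319). ∠TBF = 119.7° gives BF at -61.00° from the x-axis; with |BF| = 22.4, F = (5.255, -16.27). Then |KF| = |F − K| = 17.10.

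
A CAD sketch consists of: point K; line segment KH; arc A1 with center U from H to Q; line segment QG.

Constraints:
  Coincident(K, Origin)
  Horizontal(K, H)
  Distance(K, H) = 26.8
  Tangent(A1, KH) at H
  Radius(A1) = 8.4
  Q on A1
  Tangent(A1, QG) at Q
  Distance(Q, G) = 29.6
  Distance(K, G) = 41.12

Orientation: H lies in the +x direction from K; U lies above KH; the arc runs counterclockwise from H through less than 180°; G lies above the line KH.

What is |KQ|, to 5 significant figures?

36.191

K is at the origin; K and H share the same y with |KH| = 26.8 and H on the +x side, so H = (26.800, 0.0000). The tangent condition forces UH to be normal to KH, so U = H + (0, 8.4) = (26.800, 8.4000). Since UQ ⟂ QG (tangency), |UG| = √(8.4² + 29.6²) = 30.769 regardless of where Q sits on A1. So G lies on both circle(K, 41.12) and circle(U, 30.769); the above-KH intersection is G = (16.842, 37.513). Q is the foot of the tangent from G: Q = (33.704, 13.185).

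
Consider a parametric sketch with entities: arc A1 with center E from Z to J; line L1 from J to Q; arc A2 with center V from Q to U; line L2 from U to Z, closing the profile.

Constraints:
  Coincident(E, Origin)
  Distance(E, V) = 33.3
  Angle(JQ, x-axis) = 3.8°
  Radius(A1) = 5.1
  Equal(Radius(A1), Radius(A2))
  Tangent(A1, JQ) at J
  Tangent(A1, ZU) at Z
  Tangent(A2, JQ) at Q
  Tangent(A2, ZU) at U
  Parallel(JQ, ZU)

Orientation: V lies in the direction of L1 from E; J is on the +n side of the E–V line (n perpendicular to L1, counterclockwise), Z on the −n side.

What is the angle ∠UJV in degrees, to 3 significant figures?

8.32°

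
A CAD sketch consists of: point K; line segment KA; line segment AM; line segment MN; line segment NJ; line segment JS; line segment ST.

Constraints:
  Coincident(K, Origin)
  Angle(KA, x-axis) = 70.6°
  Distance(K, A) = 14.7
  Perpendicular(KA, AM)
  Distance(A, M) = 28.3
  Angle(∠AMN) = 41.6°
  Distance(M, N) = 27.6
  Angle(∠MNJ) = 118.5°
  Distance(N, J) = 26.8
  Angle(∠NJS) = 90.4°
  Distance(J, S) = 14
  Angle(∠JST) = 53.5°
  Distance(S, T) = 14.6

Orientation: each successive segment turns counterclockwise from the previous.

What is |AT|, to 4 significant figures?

9.373

K is at the origin; KA runs at 70.6° with length 14.7, so A = (4.883, 13.87). KA ⟂ AM, so AM runs at 160.6°; with |AM| = 28.3, M = (-21.81, 23.27). ∠AMN = 41.6° gives MN at -61.00° from the x-axis; with |MN| = 27.6, N = (-8.430, -0.8740). ∠MNJ = 118.5° gives NJ at 0.5000° from the x-axis; with |NJ| = 26.8, J = (18.37, -0.6401). ∠NJS = 90.4° gives JS at 90.10° from the x-axis; with |JS| = 14.0, S = (18.34, 13.36). ∠JST = 53.5° gives ST at -143.4° from the x-axis; with |ST| = 14.6, T = (6.624, 4.655). Then |AT| = |T − A| = 9.373.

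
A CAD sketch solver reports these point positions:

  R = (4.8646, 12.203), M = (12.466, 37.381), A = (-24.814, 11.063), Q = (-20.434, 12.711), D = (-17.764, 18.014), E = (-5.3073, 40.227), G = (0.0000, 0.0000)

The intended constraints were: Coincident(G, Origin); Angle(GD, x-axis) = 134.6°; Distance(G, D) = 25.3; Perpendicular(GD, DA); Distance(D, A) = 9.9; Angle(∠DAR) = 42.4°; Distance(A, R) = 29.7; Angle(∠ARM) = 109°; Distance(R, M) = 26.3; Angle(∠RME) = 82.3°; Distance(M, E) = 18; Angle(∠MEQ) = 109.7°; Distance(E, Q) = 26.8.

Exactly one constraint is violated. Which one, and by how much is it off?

Distance(E, Q) = 26.8 — off by 4.60.

G = (0.00, 0.00) ✓; GD at 134.6° ✓; |GD| = 25.30 ✓; ∠(GD, DA) = 90.00° ✓; |DA| = 9.900 ✓; ∠DAR = 42.40° ✓; |AR| = 29.70 ✓; ∠ARM = 109.0° ✓; |RM| = 26.30 ✓; ∠RME = 82.30° ✓; |ME| = 18.00 ✓; ∠MEQ = 109.7° ✓; |EQ| = 31.40 ✗.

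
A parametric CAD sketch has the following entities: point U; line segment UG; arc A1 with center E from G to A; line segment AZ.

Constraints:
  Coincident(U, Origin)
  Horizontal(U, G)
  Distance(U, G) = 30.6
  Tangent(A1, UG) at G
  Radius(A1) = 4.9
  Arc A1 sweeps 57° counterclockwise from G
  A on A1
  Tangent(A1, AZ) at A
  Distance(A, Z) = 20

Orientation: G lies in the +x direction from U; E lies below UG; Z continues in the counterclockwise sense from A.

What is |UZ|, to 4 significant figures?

24.59

U is at the origin; UG is horizontal with |UG| = 30.6 and G on the +x side, so G = (30.60, 0.000). A1 meets UG tangentially, so EG is at right angles to UG, so E = G + (0, -4.9) = (30.60, -4.900). On A1, G sits at bearing 90° from E; a 57° counterclockwise sweep puts A at bearing 147°, so A = E + 4.9·(cos 147°, sin 147°) = (26.49, -2.231). A1 meets AZ tangentially, so EA is at right angles to AZ, so AZ runs along (−sin 147°, cos 147°); with |AZ| = 20.0, Z = (15.60, -19.00). Then |UZ| = |Z − U| = 24.59.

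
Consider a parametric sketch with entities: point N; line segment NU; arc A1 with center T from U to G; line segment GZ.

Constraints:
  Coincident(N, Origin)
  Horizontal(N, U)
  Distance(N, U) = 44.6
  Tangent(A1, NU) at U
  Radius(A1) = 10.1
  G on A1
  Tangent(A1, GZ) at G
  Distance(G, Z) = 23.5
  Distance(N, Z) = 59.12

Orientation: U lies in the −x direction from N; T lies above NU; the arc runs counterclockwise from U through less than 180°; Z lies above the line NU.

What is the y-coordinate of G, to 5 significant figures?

15.026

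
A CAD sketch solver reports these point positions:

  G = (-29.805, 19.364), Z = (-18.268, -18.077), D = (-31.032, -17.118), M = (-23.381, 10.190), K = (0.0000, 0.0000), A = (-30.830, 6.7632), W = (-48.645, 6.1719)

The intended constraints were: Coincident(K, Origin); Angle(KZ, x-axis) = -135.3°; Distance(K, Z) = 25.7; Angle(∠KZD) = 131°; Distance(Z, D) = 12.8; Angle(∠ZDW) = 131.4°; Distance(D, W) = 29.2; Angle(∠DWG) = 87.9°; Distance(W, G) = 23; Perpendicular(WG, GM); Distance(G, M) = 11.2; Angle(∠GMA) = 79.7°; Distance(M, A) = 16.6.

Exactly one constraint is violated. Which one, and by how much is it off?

Distance(M, A) = 16.6 — off by 8.40.

K = (0.00, 0.00) ✓; KZ at -135.3° ✓; |KZ| = 25.70 ✓; ∠KZD = 131.0° ✓; |ZD| = 12.80 ✓; ∠ZDW = 131.4° ✓; |DW| = 29.20 ✓; ∠DWG = 87.90° ✓; |WG| = 23.00 ✓; ∠(WG, GM) = 90.00° ✓; |GM| = 11.20 ✓; ∠GMA = 79.70° ✓; |MA| = 8.199 ✗.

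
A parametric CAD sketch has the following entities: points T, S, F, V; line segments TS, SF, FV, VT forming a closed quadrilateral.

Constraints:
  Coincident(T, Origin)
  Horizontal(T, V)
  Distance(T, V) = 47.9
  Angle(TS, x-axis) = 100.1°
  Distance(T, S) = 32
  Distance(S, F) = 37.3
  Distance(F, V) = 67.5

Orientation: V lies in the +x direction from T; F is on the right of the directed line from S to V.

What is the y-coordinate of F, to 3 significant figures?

-3.10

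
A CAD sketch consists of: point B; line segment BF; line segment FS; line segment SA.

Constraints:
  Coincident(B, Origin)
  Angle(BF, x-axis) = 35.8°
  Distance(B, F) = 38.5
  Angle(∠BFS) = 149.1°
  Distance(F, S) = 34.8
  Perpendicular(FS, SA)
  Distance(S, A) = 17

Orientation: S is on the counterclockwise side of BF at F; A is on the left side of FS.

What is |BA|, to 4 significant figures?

67.89

B is at the origin; BF runs at 35.8° with length 38.5, so F = 38.5·(cos 35.8°, sin 35.8°) = (31.23, 22.52). ∠BFS = 149.1°, so FS runs at 35.8° + (180° − 149.1°) = 66.70° from the x-axis; with |FS| = 34.8, S = F + 34.8·(cos 66.70°, sin 66.70°) = (44.99, 54.48). FS ⟂ SA; with |SA| = 17.0 on the left of FS, A = S + 17.0·(-0.9184, 0.3955) = (29.38, 61.21). Then |BA| = |A − B| = 67.89.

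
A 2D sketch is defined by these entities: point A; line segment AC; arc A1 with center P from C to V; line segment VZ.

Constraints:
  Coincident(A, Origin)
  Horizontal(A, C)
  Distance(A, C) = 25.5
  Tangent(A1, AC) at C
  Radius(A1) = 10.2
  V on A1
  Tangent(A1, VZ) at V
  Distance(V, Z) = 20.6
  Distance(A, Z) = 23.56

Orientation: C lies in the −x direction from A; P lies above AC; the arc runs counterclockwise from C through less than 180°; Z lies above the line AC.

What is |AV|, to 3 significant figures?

17.5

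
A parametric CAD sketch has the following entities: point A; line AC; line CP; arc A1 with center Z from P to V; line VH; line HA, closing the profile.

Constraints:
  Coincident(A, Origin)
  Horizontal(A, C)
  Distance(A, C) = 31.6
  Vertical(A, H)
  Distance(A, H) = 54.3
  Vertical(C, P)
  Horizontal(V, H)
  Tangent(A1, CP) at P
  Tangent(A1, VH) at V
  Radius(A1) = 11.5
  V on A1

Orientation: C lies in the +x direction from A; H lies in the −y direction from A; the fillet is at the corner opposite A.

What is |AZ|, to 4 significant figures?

47.28

A is at the origin; AC is horizontal with |AC| = 31.6 and C on the +x side, so C = (31.60, 0.000). A and H share the same x with |AH| = 54.3 and H on the −y side, so H = (0.000, -54.30). The virtual corner opposite A is at (31.60, -54.30). A1 meets CP tangentially, so ZP is at right angles to CP and since A1 is tangent to VH there, ZV ⟂ VH, with radius 11.5, so the center Z sits 11.5 in from both sides at Z = (20.10, -42.80). Then |AZ| = |Z − A| = 47.28.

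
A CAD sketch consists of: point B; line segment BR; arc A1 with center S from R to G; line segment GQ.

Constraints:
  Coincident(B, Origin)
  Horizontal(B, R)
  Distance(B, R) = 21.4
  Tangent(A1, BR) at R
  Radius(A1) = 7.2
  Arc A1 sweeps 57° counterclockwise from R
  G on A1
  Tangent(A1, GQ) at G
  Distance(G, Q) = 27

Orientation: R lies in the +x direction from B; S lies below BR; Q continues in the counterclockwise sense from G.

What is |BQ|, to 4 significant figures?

25.93

On A1, R sits at bearing 90° from S; a 57° counterclockwise sweep puts G at bearing 147°, so G = S + 7.2·(cos 147°, sin 147°) = (15.36, -3.279). The tangent condition forces SG to be normal to GQ, so GQ runs along (−sin 147°, cos 147°); with |GQ| = 27.0, Q = (0.6563, -25.92). Then |BQ| = |Q − B| = 25.93.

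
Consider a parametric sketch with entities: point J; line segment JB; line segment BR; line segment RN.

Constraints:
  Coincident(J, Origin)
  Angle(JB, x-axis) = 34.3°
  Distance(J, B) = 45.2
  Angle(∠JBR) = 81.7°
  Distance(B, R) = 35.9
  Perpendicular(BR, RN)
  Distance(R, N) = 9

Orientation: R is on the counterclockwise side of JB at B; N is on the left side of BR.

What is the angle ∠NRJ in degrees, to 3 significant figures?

33.3°

J is at the origin; JB runs at 34.3° with length 45.2, so B = 45.2·(cos 34.3°, sin 34.3°) = (37.3, 25.5). ∠JBR = 81.7°, so BR runs at 34.3° + (180° − 81.7°) = 133° from the x-axis; with |BR| = 35.9, R = B + 35.9·(cos 133°, sin 133°) = (13.0, 51.9). BR ⟂ RN; with |RN| = 9.0 on the left of BR, N = R + 9.0·(-0.736, -0.677) = (6.41, 45.8). Then cos ∠NRJ = RN·RJ / (|RN||RJ|), giving 33.3°.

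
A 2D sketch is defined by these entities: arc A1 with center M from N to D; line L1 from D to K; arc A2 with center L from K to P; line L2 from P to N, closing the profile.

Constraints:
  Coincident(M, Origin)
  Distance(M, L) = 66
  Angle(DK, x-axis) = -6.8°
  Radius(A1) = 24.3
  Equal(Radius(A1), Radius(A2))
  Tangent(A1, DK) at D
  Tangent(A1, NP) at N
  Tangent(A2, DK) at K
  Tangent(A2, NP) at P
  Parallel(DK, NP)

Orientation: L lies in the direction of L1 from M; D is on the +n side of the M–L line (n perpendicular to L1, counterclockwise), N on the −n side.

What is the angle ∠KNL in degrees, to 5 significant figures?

16.154°

The slot axis is L1's direction at -6.8°, so u = (cos -6.8°, sin -6.8°) = (0.99297, -0.11840) and n = (−sin -6.8°, cos -6.8°) = (0.11840, 0.99297). M is at the origin and L lies 66.0 along u from M, so L = 66.0·u = (65.536, -7.8147). Tangency of A1 to both parallel lines with radius 24.3 puts D and N at M ± 24.3·n: D = (2.8772, 24.129), N = (-2.8772, -24.129). Equal radii place K and P the same way about L: K = L + 24.3·n = (68.413, 16.314), P = L − 24.3·n = (62.659, -31.944). Then cos ∠KNL = NK·NL / (|NK||NL|), giving 16.154°.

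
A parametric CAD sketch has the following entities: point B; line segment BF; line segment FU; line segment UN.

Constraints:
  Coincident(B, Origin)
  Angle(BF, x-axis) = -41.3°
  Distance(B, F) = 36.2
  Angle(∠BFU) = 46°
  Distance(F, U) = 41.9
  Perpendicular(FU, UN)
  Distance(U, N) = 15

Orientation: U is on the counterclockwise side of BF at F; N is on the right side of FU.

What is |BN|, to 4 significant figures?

44.33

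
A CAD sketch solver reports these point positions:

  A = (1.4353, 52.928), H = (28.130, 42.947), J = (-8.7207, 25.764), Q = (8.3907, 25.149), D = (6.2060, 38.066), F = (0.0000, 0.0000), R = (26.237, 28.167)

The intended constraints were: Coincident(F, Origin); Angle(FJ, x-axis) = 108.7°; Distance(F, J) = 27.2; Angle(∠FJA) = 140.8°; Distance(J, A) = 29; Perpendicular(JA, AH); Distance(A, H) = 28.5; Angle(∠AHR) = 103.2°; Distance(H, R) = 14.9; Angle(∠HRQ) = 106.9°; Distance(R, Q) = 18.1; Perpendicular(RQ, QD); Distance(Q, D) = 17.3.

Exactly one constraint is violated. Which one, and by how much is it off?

Distance(Q, D) = 17.3 — off by 4.20.

F = (0.00, 0.00) ✓; FJ at 108.7° ✓; |FJ| = 27.20 ✓; ∠FJA = 140.8° ✓; |JA| = 29.00 ✓; ∠(JA, AH) = 90.00° ✓; |AH| = 28.50 ✓; ∠AHR = 103.2° ✓; |HR| = 14.90 ✓; ∠HRQ = 106.9° ✓; |RQ| = 18.10 ✓; ∠(RQ, QD) = 90.00° ✓; |QD| = 13.10 ✗.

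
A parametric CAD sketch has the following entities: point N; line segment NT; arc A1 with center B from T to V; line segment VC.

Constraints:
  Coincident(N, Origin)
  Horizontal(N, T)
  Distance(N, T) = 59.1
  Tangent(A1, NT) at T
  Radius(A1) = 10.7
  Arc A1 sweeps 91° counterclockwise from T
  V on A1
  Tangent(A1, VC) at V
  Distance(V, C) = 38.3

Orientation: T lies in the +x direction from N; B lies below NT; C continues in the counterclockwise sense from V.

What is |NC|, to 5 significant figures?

69.474

N is at the origin; N and T share the same y with |NT| = 59.1 and T on the +x side, so T = (59.100, 0.0000). Tangency of A1 to NT means the radius BT is perpendicular to NT, so B = T + (0, -10.7) = (59.100, -10.700). On A1, T sits at bearing 90° from B; a 91° counterclockwise sweep puts V at bearing 181°, so V = B + 10.7·(cos 181°, sin 181°) = (48.402, -10.887). Tangency of A1 to VC means the radius BV is perpendicular to VC, so VC runs along (−sin 181°, cos 181°); with |VC| = 38.3, C = (49.070, -49.181). Then |NC| = |C − N| = 69.474.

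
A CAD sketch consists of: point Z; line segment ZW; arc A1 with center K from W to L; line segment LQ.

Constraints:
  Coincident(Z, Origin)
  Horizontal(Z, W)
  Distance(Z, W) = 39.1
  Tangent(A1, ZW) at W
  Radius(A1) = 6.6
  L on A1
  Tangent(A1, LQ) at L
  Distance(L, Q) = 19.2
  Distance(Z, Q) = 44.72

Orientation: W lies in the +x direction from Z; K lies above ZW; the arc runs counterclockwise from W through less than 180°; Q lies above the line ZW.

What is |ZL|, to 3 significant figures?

46.0

Z is at the origin; ZW is horizontal with |ZW| = 39.1 and W on the +x side, so W = (39.1, 0.00). Tangency of A1 to ZW means the radius KW is perpendicular to ZW, so K = W + (0, 6.6) = (39.1, 6.60). Since KL ⟂ LQ (tangency), |KQ| = √(6.6² + 19.2²) = 20.3 regardless of where L sits on A1. So Q lies on both circle(Z, 44.72) and circle(K, 20.3); the above-ZW intersection is Q = (35.9, 26.7). L is the foot of the tangent from Q: L = (44.9, 9.70).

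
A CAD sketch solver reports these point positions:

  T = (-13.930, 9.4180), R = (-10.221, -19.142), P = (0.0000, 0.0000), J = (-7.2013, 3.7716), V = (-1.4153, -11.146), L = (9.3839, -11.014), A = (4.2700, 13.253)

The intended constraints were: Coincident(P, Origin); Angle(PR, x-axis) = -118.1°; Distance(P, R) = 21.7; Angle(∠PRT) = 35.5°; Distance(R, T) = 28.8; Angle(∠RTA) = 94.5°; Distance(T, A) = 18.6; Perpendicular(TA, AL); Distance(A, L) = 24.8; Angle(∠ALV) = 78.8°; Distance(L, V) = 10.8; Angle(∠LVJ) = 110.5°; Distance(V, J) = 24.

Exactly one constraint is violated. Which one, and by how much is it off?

Distance(V, J) = 24 — off by 8.00.

P = (0.00, 0.00) ✓; PR at -118.1° ✓; |PR| = 21.70 ✓; ∠PRT = 35.50° ✓; |RT| = 28.80 ✓; ∠RTA = 94.50° ✓; |TA| = 18.60 ✓; ∠(TA, AL) = 90.00° ✓; |AL| = 24.80 ✓; ∠ALV = 78.80° ✓; |LV| = 10.80 ✓; ∠LVJ = 110.5° ✓; |VJ| = 16.00 ✗.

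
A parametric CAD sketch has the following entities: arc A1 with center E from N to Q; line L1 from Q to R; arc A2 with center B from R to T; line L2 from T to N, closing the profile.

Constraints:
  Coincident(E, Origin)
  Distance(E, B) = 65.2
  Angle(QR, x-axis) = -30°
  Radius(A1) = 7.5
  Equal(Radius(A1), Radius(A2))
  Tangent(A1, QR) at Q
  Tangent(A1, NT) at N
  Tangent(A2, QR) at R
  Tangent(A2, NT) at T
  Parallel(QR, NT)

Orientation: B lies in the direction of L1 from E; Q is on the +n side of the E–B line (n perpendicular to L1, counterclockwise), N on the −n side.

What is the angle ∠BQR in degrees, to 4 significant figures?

6.562°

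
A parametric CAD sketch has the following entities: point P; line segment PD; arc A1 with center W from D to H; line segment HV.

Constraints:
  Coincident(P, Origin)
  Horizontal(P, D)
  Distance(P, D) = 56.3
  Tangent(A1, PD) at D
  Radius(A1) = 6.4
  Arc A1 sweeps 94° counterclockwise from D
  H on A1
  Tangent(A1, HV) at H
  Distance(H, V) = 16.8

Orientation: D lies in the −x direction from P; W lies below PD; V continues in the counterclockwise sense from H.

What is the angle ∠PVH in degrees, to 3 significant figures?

73.0°

On A1, D sits at bearing 90° from W; a 94° counterclockwise sweep puts H at bearing 184°, so H = W + 6.4·(cos 184°, sin 184°) = (-62.7, -6.85). Since A1 is tangent to HV there, WH ⟂ HV, so HV runs along (−sin 184°, cos 184°); with |HV| = 16.8, V = (-61.5, -23.6). Then cos ∠PVH = VP·VH / (|VP||VH|), giving 73.0°.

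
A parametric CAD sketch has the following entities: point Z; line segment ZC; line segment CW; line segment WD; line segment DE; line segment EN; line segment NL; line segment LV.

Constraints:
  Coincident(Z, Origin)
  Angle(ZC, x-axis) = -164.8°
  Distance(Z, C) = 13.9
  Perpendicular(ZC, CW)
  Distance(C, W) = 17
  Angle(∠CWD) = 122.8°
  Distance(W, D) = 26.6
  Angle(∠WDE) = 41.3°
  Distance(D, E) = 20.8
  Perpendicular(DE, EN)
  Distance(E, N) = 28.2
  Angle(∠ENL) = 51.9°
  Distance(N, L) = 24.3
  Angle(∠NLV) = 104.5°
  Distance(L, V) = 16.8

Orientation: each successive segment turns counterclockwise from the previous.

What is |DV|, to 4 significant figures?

8.684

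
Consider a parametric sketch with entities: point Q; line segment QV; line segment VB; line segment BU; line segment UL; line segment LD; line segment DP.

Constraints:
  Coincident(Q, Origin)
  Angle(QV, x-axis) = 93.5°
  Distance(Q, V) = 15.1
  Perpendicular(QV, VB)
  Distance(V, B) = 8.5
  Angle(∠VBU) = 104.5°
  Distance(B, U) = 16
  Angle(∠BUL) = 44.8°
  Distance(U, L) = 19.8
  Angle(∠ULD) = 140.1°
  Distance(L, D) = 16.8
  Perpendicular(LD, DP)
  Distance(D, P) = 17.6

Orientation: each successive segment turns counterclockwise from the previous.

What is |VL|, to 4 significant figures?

7.027

Q is at the origin; QV runs at 93.5° with length 15.1, so V = (-0.9218, 15.07). QV ⟂ VB, so VB runs at -176.5°; with |VB| = 8.5, B = (-9.406, 14.55). ∠VBU = 104.5° gives BU at -101.0° from the x-axis; with |BU| = 16.0, U = (-12.46, -1.153). ∠BUL = 44.8° gives UL at 34.20° from the x-axis; with |UL| = 19.8, L = (3.917, 9.976). Then |VL| = |L − V| = 7.027.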